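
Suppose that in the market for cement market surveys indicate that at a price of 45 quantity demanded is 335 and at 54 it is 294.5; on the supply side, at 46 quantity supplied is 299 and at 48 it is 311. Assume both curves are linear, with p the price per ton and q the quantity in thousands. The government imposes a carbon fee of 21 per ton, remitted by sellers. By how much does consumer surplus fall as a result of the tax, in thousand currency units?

Consumer surplus falls by 3480 thousand.

Demand slope: (294.5 − 335)/(54 − 45) = -4.5, so qd = 537.5 − 4.5p.
Supply slope: (311 − 299)/(48 − 46) = 6, so qs = 6p + 23.
Before the tax: set 537.5 − 4.5p = 6p + 23 → p* = 49, q* = 317.
With the tax collected from sellers, supply shifts: qs = 6(p − 21) + 23.
Solving gives q = 263 with consumers paying 61 and sellers receiving 40 (the 21 wedge).
ΔCS is the trapezoid between Q = 263 and Q = 317 of height 12: ½ · (317 + 263) · 12 = 3480.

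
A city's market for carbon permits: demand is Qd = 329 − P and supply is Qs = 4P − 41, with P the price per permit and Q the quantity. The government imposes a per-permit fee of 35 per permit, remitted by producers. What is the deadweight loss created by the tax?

Deadweight loss = 490.

Before the tax: set 329 − P = 4P − 41 → P* = 74, Q* = 255.
With the tax collected from producers, supply shifts: Qs = 4(P − 35) − 41.
Solving gives Q = 227 with buyers paying 102 and producers receiving 67 (the 35 wedge).
Quantity falls by |ΔQ| = |255 − 227| = 28.
DWL = ½ · t · |ΔQ| = ½ · 35 · 28 = 490.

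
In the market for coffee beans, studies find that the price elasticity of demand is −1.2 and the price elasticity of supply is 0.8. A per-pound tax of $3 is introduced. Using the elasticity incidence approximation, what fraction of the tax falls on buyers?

Buyers' share ≈ 0.4.

Incidence ratio: buyers' share ≈ εs / (εs + |εd|) = 0.8 / (0.8 + 1.2) = 0.4.
Supply is the less elastic side, so buyers bear the smaller share.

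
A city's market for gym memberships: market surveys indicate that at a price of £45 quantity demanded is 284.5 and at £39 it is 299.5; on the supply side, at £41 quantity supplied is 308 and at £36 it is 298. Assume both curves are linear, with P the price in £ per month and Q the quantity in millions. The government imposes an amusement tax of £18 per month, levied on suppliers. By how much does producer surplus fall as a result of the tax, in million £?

Demand slope: (299.5 − 284.5)/(39 − 45) = -2.5, so Qd = 397 − 2.5P.
Supply slope: (298 − 308)/(36 − 41) = 2, so Qs = 2P + 226.
Before the tax: set 397 − 2.5P = 2P + 226 → P* = £38, Q* = 302.
With the tax collected from suppliers, supply shifts: Qs = 2(P − 18) + 226.
New equilibrium: buyers pay £46, suppliers receive £28, Q = 282. (Wedge: Pb − Ps = 18.)
ΔPS is the trapezoid between Q = 282 and Q = 302 of height £10: ½ · (302 + 282) · 10 = £2920.

Producer surplus falls by £2920 million.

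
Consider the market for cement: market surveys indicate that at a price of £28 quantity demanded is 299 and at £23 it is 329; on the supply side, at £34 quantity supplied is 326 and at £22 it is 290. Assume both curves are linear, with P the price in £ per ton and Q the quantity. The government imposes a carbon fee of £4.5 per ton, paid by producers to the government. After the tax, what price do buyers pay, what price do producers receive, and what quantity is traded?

Demand slope: (329 − 299)/(23 − 28) = -6, so Qd = 467 − 6P.
Supply slope: (290 − 326)/(22 − 34) = 3, so Qs = 3P + 224.
Before the tax: set 467 − 6P = 3P + 224 → P* = £27, Q* = 305.
With the tax collected from producers, supply shifts: Qs = 3(P − 4.5) + 224.
Solving gives Q = 296 with buyers paying £28.5 and producers receiving £24 (the £4.5 wedge).
The less price-elastic side of the market bears the larger share of a per-unit tax.

Buyers pay £28.5; producers receive £24; quantity = 296.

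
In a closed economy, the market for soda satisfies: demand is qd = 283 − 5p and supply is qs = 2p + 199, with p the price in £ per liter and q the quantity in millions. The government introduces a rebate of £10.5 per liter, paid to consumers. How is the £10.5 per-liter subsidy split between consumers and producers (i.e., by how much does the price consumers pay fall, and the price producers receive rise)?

Without the subsidy, 283 − 5p = 2p + 199 gives 7p = 84, so p* = £12 and q* = 223.
With a per-unit subsidy paid to consumers, each effectively pays p − 10.5, so demand becomes qd = 283 − 5(p − 10.5).
New equilibrium: consumers pay £9, producers receive £19.5, q = 238. (Wedge: pb − ps = −10.5.)
Gain to consumers: £3; to producers: £7.5. (They sum to £10.5.)

Consumers gain £3 per liter; producers gain £7.5 per liter.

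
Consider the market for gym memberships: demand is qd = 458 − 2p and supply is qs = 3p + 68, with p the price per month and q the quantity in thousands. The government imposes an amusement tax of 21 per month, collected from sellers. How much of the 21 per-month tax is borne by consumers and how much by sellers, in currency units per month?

Consumers bear 12.6 per month; sellers bear 8.4 per month.

Without the tax, 458 − 2p = 3p + 68 gives 5p = 390, so p* = 78 and q* = 302.
With the tax collected from sellers, supply shifts: qs = 3(p − 21) + 68.
Solving gives q = 276.8 with consumers paying 90.6 and sellers receiving 69.6 (the 21 wedge).
Burden on consumers: 12.6; on sellers: 8.4. (They sum to 21.)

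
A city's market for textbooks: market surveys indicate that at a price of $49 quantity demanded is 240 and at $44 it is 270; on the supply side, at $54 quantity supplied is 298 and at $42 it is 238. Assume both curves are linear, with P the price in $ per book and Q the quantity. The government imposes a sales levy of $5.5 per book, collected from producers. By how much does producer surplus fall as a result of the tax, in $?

Demand slope: (270 − 240)/(44 − 49) = -6, so Qd = 534 − 6P.
Supply slope: (238 − 298)/(42 − 54) = 5, so Qs = 5P + 28.
Before the tax: set 534 − 6P = 5P + 28 → P* = $46, Q* = 258.
With the tax collected from producers, supply shifts: Qs = 5(P − 5.5) + 28.
Solving gives Q = 243 with buyers paying $48.5 and producers receiving $43 (the $5.5 wedge).
ΔPS is the trapezoid between Q = 243 and Q = 258 of height $3: ½ · (258 + 243) · 3 = $751.5.

Producer surplus falls by $751.5.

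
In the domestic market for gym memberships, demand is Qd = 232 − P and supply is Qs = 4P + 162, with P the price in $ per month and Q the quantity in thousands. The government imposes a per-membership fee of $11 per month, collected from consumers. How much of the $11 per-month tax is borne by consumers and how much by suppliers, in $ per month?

Consumers bear $8.8 per month; suppliers bear $2.2 per month.

Before the tax: set 232 − P = 4P + 162 → P* = $14, Q* = 218.
With the tax collected from consumers, demand (in seller-price terms) shifts: Qd = 232 − (P + 11).
Solving gives Q = 209.2 with consumers paying $22.8 and suppliers receiving $11.8 (the $11 wedge).
Burden on consumers: $8.8; on suppliers: $2.2. (They sum to $11.)
The less price-elastic side of the market bears the larger share of a per-unit tax.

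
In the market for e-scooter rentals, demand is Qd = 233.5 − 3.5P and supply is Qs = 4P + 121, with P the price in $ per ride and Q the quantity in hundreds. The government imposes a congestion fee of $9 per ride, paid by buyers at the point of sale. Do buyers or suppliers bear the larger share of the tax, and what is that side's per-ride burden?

Buyers bear the larger share: $4.8 per ride.

Without the tax, 233.5 − 3.5P = 4P + 121 gives 7.5P = 112.5, so P* = $15 and Q* = 181.
With the tax collected from buyers, demand (in seller-price terms) shifts: Qd = 233.5 − 3.5(P + 9).
Solving gives Q = 164.2 with buyers paying $19.8 and suppliers receiving $10.8 (the $9 wedge).
Per-ride burden: buyers $4.8, suppliers $4.2.
Buyers take the larger share because demand is less price-elastic here (demand slope 3.5 vs supply slope 4).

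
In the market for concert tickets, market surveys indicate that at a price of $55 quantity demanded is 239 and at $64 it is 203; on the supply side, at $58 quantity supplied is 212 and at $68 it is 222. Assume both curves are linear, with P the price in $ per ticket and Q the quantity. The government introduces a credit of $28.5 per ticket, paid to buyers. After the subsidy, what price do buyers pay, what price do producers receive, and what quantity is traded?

Demand slope: (203 − 239)/(64 − 55) = -4, so Qd = 459 − 4P.
Supply slope: (222 − 212)/(68 − 58) = 1, so Qs = P + 154.
Before the subsidy: set 459 − 4P = P + 154 → P* = $61, Q* = 215.
With a per-unit subsidy paid to buyers, each effectively pays P − 28.5, so demand becomes Qd = 459 − 4(P − 28.5).
New equilibrium: buyers pay $55.3, producers receive $83.8, Q = 237.8. (Wedge: Pb − Ps = −28.5.)

Buyers pay $55.3; producers receive $83.8; quantity = 237.8.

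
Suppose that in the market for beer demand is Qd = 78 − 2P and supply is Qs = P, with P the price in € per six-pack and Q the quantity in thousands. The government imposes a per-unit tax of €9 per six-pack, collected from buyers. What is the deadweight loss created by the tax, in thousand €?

Without the tax, 78 − 2P = P gives 3P = 78, so P* = €26 and Q* = 26.
With the tax collected from buyers, demand (in seller-price terms) shifts: Qd = 78 − 2(P + 9).
New equilibrium: buyers pay €29, suppliers receive €20, Q = 20. (Wedge: Pb − Ps = 9.)
Quantity falls by |ΔQ| = |26 − 20| = 6.
DWL = ½ · t · |ΔQ| = ½ · 9 · 6 = €27.

Deadweight loss = €27 thousand.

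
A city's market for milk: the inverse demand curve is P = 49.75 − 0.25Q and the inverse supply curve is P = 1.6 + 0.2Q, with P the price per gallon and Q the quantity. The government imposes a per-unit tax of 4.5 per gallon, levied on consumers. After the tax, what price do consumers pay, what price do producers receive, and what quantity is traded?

Inverting to Q(P) form: Qd = 199 − 4P; Qs = 5P − 8.
Without the tax, 199 − 4P = 5P − 8 gives 9P = 207, so P* = 23 and Q* = 107.
With the tax collected from consumers, demand (in seller-price terms) shifts: Qd = 199 − 4(P + 4.5).
New equilibrium: consumers pay 25.5, producers receive 21, Q = 97. (Wedge: Pb − Ps = 4.5.)
The less price-elastic side of the market bears the larger share of a per-unit tax.

Consumers pay 25.5; producers receive 21; quantity = 97.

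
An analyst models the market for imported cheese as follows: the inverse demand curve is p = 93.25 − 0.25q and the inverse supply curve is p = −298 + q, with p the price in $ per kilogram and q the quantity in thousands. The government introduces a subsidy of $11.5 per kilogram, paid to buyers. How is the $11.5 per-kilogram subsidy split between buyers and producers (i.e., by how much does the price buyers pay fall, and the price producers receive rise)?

Buyers gain $2.3 per kilogram; producers gain $9.2 per kilogram.

Inverting to q(p) form: qd = 373 − 4p; qs = p + 298.
Before the subsidy: set 373 − 4p = p + 298 → p* = $15, q* = 313.
With a per-unit subsidy paid to buyers, each effectively pays p − 11.5, so demand becomes qd = 373 − 4(p − 11.5).
Solving gives q = 322.2 with buyers paying $12.7 and producers receiving $24.2 (the $11.5 wedge).
Gain to buyers: $2.3; to producers: $9.2. (They sum to $11.5.)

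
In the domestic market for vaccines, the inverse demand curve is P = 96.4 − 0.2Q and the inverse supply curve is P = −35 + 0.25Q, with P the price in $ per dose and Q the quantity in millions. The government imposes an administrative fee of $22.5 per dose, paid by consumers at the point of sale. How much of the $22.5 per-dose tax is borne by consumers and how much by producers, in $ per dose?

Consumers bear $10 per dose; producers bear $12.5 per dose.

Inverting to Q(P) form: Qd = 482 − 5P; Qs = 4P + 140.
Before the tax: set 482 − 5P = 4P + 140 → P* = $38, Q* = 292.
With the tax collected from consumers, demand (in seller-price terms) shifts: Qd = 482 − 5(P + 22.5).
Solving gives Q = 242 with consumers paying $48 and producers receiving $25.5 (the $22.5 wedge).
Burden on consumers: $10; on producers: $12.5. (They sum to $22.5.)
The less price-elastic side of the market bears the larger share of a per-unit tax.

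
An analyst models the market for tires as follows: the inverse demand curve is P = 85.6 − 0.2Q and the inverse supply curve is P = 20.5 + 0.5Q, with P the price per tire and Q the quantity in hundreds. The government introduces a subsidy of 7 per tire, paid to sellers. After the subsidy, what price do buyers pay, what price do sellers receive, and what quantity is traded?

Buyers pay 65; sellers receive 72; quantity = 103.

Inverting to Q(P) form: Qd = 428 − 5P; Qs = 2P − 41.
Without the subsidy, 428 − 5P = 2P − 41 gives 7P = 469, so P* = 67 and Q* = 93.
With a per-unit subsidy paid to sellers, each receives P + 7 per unit sold, so supply becomes Qs = 2(P + 7) − 41.
New equilibrium: buyers pay 65, sellers receive 72, Q = 103. (Wedge: Pb − Ps = −7.)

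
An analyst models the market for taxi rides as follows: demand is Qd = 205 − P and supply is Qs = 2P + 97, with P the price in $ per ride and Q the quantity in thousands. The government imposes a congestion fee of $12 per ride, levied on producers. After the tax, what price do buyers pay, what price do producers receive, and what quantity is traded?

Without the tax, 205 − P = 2P + 97 gives 3P = 108, so P* = $36 and Q* = 169.
With the tax collected from producers, supply shifts: Qs = 2(P − 12) + 97.
Solving gives Q = 161 with buyers paying $44 and producers receiving $32 (the $12 wedge).
The less price-elastic side of the market bears the larger share of a per-unit tax.

Buyers pay $44; producers receive $32; quantity = 161.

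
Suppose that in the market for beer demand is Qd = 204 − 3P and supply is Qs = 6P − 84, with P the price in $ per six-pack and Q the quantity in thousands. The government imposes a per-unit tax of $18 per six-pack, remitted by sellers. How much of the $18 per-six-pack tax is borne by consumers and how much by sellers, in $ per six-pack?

Consumers bear $12 per six-pack; sellers bear $6 per six-pack.

Without the tax, 204 − 3P = 6P − 84 gives 9P = 288, so P* = $32 and Q* = 108.
With the tax collected from sellers, supply shifts: Qs = 6(P − 18) − 84.
New equilibrium: consumers pay $44, sellers receive $26, Q = 72. (Wedge: Pb − Ps = 18.)
Burden on consumers: $12; on sellers: $6. (They sum to $18.)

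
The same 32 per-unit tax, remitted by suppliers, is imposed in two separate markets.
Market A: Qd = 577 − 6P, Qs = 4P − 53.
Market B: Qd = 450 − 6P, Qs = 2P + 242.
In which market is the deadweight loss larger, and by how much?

Market A: pre-tax P* = 63, Q* = 199; post-tax Q = 122.2; deadweight loss = 1228.8.
Market B: pre-tax P* = 26, Q* = 294; post-tax Q = 246; deadweight loss = 768.
Difference: 1228.8 vs 768 → market A is larger by 460.8.

Market A, by 460.8.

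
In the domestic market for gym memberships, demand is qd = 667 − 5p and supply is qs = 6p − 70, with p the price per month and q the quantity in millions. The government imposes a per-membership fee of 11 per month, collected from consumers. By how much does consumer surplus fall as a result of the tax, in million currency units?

Without the tax, 667 − 5p = 6p − 70 gives 11p = 737, so p* = 67 and q* = 332.
With the tax collected from consumers, demand (in seller-price terms) shifts: qd = 667 − 5(p + 11).
New equilibrium: consumers pay 73, suppliers receive 62, q = 302. (Wedge: pb − ps = 11.)
ΔCS is the trapezoid between Q = 302 and Q = 332 of height 6: ½ · (332 + 302) · 6 = 1902.

Consumer surplus falls by 1902 million.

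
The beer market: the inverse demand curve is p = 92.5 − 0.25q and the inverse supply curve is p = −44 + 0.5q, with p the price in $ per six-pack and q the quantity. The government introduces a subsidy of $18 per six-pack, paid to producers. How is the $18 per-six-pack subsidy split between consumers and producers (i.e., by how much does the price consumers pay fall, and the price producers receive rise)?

Rewrite in direct form: qd = 370 − 4p and qs = 2p + 88.
Without the subsidy, 370 − 4p = 2p + 88 gives 6p = 282, so p* = $47 and q* = 182.
With a per-unit subsidy paid to producers, each receives p + 18 per unit sold, so supply becomes qs = 2(p + 18) + 88.
Solving gives q = 206 with consumers paying $41 and producers receiving $59 (the $18 wedge).
Gain to consumers: $6; to producers: $12. (They sum to $18.)

Consumers gain $6 per six-pack; producers gain $12 per six-pack.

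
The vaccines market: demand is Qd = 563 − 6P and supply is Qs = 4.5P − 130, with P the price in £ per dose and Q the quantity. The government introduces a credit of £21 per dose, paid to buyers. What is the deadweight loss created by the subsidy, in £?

Deadweight loss = £567.

Without the subsidy, 563 − 6P = 4.5P − 130 gives 10.5P = 693, so P* = £66 and Q* = 167.
With a per-unit subsidy paid to buyers, each effectively pays P − 21, so demand becomes Qd = 563 − 6(P − 21).
Solving gives Q = 221 with buyers paying £57 and producers receiving £78 (the £21 wedge).
Quantity rises by |ΔQ| = |167 − 221| = 54.
DWL = ½ · t · |ΔQ| = ½ · 21 · 54 = £567.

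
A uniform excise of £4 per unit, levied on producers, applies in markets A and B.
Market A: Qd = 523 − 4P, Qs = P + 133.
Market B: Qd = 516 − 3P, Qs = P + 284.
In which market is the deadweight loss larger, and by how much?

Market A: pre-tax P* = £78, Q* = 211; post-tax Q = 207.8; deadweight loss = £6.4.
Market B: pre-tax P* = £58, Q* = 342; post-tax Q = 339; deadweight loss = £6.
Difference: £6.4 vs £6 → market A is larger by £0.4.

Market A, by £0.4.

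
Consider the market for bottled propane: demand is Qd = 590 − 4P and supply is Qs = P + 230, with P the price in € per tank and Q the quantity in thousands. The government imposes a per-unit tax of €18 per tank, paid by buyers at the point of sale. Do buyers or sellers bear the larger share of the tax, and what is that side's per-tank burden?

Before the tax: set 590 − 4P = P + 230 → P* = €72, Q* = 302.
With the tax collected from buyers, demand (in seller-price terms) shifts: Qd = 590 − 4(P + 18).
Solving gives Q = 287.6 with buyers paying €75.6 and sellers receiving €57.6 (the €18 wedge).
Per-tank burden: buyers €3.6, sellers €14.4.
Sellers take the larger share because supply is less price-elastic here (demand slope 4 vs supply slope 1).

Sellers bear the larger share: €14.4 per tank.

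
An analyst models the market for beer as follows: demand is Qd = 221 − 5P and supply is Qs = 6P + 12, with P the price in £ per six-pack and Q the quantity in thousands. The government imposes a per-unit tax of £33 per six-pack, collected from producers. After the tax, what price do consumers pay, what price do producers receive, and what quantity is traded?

Consumers pay £37; producers receive £4; quantity = 36.

Before the tax: set 221 − 5P = 6P + 12 → P* = £19, Q* = 126.
With the tax collected from producers, supply shifts: Qs = 6(P − 33) + 12.
New equilibrium: consumers pay £37, producers receive £4, Q = 36. (Wedge: Pb − Ps = 33.)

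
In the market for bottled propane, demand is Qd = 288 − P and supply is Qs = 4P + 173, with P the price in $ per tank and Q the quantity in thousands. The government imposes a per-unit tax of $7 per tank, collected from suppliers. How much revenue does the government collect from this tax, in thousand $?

Tax revenue = $1815.8 thousand.

Before the tax: set 288 − P = 4P + 173 → P* = $23, Q* = 265.
With the tax collected from suppliers, supply shifts: Qs = 4(P − 7) + 173.
New equilibrium: buyers pay $28.6, suppliers receive $21.6, Q = 259.4. (Wedge: Pb − Ps = 7.)
Revenue = t · Q = 7 · 259.4 = $1815.8.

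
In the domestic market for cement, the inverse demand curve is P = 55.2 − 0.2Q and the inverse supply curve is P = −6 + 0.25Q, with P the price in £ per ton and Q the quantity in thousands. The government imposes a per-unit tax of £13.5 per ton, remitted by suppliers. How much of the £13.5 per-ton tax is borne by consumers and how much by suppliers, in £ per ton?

Consumers bear £6 per ton; suppliers bear £7.5 per ton.

Rewrite in direct form: Qd = 276 − 5P and Qs = 4P + 24.
Before the tax: set 276 − 5P = 4P + 24 → P* = £28, Q* = 136.
With the tax collected from suppliers, supply shifts: Qs = 4(P − 13.5) + 24.
New equilibrium: consumers pay £34, suppliers receive £20.5, Q = 106. (Wedge: Pb − Ps = 13.5.)
Burden on consumers: £6; on suppliers: £7.5. (They sum to £13.5.)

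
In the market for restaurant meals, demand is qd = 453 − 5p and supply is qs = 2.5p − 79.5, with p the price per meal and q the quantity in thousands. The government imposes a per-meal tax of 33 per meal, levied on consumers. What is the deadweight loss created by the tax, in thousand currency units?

Without the tax, 453 − 5p = 2.5p − 79.5 gives 7.5p = 532.5, so p* = 71 and q* = 98.
With the tax collected from consumers, demand (in seller-price terms) shifts: qd = 453 − 5(p + 33).
New equilibrium: consumers pay 82, sellers receive 49, q = 43. (Wedge: pb − ps = 33.)
Quantity falls by |ΔQ| = |98 − 43| = 55.
DWL = ½ · t · |ΔQ| = ½ · 33 · 55 = 907.5.

Deadweight loss = 907.5 thousand.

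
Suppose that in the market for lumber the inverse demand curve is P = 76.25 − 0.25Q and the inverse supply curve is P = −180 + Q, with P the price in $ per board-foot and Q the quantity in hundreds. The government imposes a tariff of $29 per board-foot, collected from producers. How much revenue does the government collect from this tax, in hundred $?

Rewrite in direct form: Qd = 305 − 4P and Qs = P + 180.
Without the tax, 305 − 4P = P + 180 gives 5P = 125, so P* = $25 and Q* = 205.
With the tax collected from producers, supply shifts: Qs = (P − 29) + 180.
New equilibrium: consumers pay $30.8, producers receive $1.8, Q = 181.8. (Wedge: Pb − Ps = 29.)
Revenue = t · Q = 29 · 181.8 = $5272.2.

Tax revenue = $5272.2 hundred.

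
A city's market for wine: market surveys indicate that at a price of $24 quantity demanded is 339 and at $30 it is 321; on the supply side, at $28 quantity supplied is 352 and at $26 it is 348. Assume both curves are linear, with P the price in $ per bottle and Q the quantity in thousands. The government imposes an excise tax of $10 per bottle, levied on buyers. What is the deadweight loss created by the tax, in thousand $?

Demand slope: (321 − 339)/(30 − 24) = -3, so Qd = 411 − 3P.
Supply slope: (348 − 352)/(26 − 28) = 2, so Qs = 2P + 296.
Without the tax, 411 − 3P = 2P + 296 gives 5P = 115, so P* = $23 and Q* = 342.
With the tax collected from buyers, demand (in seller-price terms) shifts: Qd = 411 − 3(P + 10).
Solving gives Q = 330 with buyers paying $27 and producers receiving $17 (the $10 wedge).
Quantity falls by |ΔQ| = |342 − 330| = 12.
DWL = ½ · t · |ΔQ| = ½ · 10 · 12 = $60.

Deadweight loss = $60 thousand.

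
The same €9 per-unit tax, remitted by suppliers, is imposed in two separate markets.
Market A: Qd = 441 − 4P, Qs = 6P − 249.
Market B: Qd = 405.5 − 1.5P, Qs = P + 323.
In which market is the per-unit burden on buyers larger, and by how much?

Market A: pre-tax P* = €69, Q* = 165; post-tax Q = 143.4; per-unit burden on buyers = €5.4.
Market B: pre-tax P* = €33, Q* = 356; post-tax Q = 350.6; per-unit burden on buyers = €3.6.
Difference: €5.4 vs €3.6 → market A is larger by €1.8.

Market A, by €1.8.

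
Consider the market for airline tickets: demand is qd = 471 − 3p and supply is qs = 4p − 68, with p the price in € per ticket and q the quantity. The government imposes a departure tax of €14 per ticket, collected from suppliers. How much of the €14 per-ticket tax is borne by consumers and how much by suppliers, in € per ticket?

Consumers bear €8 per ticket; suppliers bear €6 per ticket.

Before the tax: set 471 − 3p = 4p − 68 → p* = €77, q* = 240.
With the tax collected from suppliers, supply shifts: qs = 4(p − 14) − 68.
New equilibrium: consumers pay €85, suppliers receive €71, q = 216. (Wedge: pb − ps = 14.)
Burden on consumers: €8; on suppliers: €6. (They sum to €14.)
The less price-elastic side of the market bears the larger share of a per-unit tax.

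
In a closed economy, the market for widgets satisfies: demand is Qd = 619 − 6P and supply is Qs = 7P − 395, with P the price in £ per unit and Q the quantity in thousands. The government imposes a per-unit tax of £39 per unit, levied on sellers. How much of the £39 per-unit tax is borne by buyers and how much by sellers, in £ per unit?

Without the tax, 619 − 6P = 7P − 395 gives 13P = 1014, so P* = £78 and Q* = 151.
With the tax collected from sellers, supply shifts: Qs = 7(P − 39) − 395.
Solving gives Q = 25 with buyers paying £99 and sellers receiving £60 (the £39 wedge).
Burden on buyers: £21; on sellers: £18. (They sum to £39.)

Buyers bear £21 per unit; sellers bear £18 per unit.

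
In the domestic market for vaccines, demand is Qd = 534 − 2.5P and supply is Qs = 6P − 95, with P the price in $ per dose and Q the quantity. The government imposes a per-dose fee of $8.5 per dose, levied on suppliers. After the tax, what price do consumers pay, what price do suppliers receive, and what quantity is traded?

Without the tax, 534 − 2.5P = 6P − 95 gives 8.5P = 629, so P* = $74 and Q* = 349.
With the tax collected from suppliers, supply shifts: Qs = 6(P − 8.5) − 95.
New equilibrium: consumers pay $80, suppliers receive $71.5, Q = 334. (Wedge: Pb − Ps = 8.5.)

Consumers pay $80; suppliers receive $71.5; quantity = 334.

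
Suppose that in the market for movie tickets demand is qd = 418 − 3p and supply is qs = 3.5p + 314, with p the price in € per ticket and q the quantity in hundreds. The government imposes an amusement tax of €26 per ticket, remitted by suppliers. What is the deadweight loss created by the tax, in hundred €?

Deadweight loss = €546 hundred.

Without the tax, 418 − 3p = 3.5p + 314 gives 6.5p = 104, so p* = €16 and q* = 370.
With the tax collected from suppliers, supply shifts: qs = 3.5(p − 26) + 314.
New equilibrium: consumers pay €30, suppliers receive €4, q = 328. (Wedge: pb − ps = 26.)
Quantity falls by |ΔQ| = |370 − 328| = 42.
DWL = ½ · t · |ΔQ| = ½ · 26 · 42 = €546.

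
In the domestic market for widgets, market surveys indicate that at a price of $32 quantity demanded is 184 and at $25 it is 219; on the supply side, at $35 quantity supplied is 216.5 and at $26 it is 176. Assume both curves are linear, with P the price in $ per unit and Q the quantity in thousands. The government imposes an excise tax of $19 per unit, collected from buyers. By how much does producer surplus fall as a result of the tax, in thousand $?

Demand slope: (219 − 184)/(25 − 32) = -5, so Qd = 344 − 5P.
Supply slope: (176 − 216.5)/(26 − 35) = 4.5, so Qs = 4.5P + 59.
Without the tax, 344 − 5P = 4.5P + 59 gives 9.5P = 285, so P* = $30 and Q* = 194.
With the tax collected from buyers, demand (in seller-price terms) shifts: Qd = 344 − 5(P + 19).
Solving gives Q = 149 with buyers paying $39 and sellers receiving $20 (the $19 wedge).
ΔPS is the trapezoid between Q = 149 and Q = 194 of height $10: ½ · (194 + 149) · 10 = $1715.

Producer surplus falls by $1715 thousand.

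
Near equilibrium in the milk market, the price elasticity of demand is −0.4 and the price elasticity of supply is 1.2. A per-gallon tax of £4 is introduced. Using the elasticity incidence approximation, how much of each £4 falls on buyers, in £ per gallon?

Buyers bear ≈ £3 per gallon.

Incidence ratio: buyers' share ≈ εs / (εs + |εd|) = 1.2 / (1.2 + 0.4) = 0.75.
So buyers bear ≈ 0.75 × £4 = £3; sellers bear £1.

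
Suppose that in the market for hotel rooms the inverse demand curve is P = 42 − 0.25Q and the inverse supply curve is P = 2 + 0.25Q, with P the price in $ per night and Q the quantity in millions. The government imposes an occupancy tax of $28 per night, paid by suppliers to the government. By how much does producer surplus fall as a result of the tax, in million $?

Producer surplus falls by $728 million.

Rewrite in direct form: Qd = 168 − 4P and Qs = 4P − 8.
Before the tax: set 168 − 4P = 4P − 8 → P* = $22, Q* = 80.
With the tax collected from suppliers, supply shifts: Qs = 4(P − 28) − 8.
New equilibrium: consumers pay $36, suppliers receive $8, Q = 24. (Wedge: Pb − Ps = 28.)
ΔPS is the trapezoid between Q = 24 and Q = 80 of height $14: ½ · (80 + 24) · 14 = $728.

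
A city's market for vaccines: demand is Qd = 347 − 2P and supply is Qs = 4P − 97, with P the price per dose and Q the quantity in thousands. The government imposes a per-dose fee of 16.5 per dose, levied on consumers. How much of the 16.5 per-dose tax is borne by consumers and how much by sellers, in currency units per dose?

Consumers bear 11 per dose; sellers bear 5.5 per dose.

Without the tax, 347 − 2P = 4P − 97 gives 6P = 444, so P* = 74 and Q* = 199.
With the tax collected from consumers, demand (in seller-price terms) shifts: Qd = 347 − 2(P + 16.5).
Solving gives Q = 177 with consumers paying 85 and sellers receiving 68.5 (the 16.5 wedge).
Burden on consumers: 11; on sellers: 5.5. (They sum to 16.5.)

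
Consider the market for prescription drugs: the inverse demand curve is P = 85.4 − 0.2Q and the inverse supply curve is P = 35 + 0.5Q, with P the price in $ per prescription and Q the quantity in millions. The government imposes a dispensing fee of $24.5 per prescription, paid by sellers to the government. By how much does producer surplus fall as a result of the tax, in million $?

Inverting to Q(P) form: Qd = 427 − 5P; Qs = 2P − 70.
Without the tax, 427 − 5P = 2P − 70 gives 7P = 497, so P* = $71 and Q* = 72.
With the tax collected from sellers, supply shifts: Qs = 2(P − 24.5) − 70.
New equilibrium: buyers pay $78, sellers receive $53.5, Q = 37. (Wedge: Pb − Ps = 24.5.)
ΔPS is the trapezoid between Q = 37 and Q = 72 of height $17.5: ½ · (72 + 37) · 17.5 = $953.75.

Producer surplus falls by $953.75 million.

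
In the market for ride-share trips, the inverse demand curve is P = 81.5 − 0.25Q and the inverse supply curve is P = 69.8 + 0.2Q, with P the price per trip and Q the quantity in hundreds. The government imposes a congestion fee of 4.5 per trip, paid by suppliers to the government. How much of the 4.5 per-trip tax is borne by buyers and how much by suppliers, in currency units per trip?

Buyers bear 2.5 per trip; suppliers bear 2 per trip.

Inverting to Q(P) form: Qd = 326 − 4P; Qs = 5P − 349.
Without the tax, 326 − 4P = 5P − 349 gives 9P = 675, so P* = 75 and Q* = 26.
With the tax collected from suppliers, supply shifts: Qs = 5(P − 4.5) − 349.
New equilibrium: buyers pay 77.5, suppliers receive 73, Q = 16. (Wedge: Pb − Ps = 4.5.)
Burden on buyers: 2.5; on suppliers: 2. (They sum to 4.5.)
The less price-elastic side of the market bears the larger share of a per-unit tax.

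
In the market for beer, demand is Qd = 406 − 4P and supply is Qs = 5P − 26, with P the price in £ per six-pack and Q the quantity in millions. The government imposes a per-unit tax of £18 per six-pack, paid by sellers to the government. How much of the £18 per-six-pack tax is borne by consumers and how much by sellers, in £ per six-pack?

Consumers bear £10 per six-pack; sellers bear £8 per six-pack.

Without the tax, 406 − 4P = 5P − 26 gives 9P = 432, so P* = £48 and Q* = 214.
With the tax collected from sellers, supply shifts: Qs = 5(P − 18) − 26.
Solving gives Q = 174 with consumers paying £58 and sellers receiving £40 (the £18 wedge).
Burden on consumers: £10; on sellers: £8. (They sum to £18.)
The less price-elastic side of the market bears the larger share of a per-unit tax.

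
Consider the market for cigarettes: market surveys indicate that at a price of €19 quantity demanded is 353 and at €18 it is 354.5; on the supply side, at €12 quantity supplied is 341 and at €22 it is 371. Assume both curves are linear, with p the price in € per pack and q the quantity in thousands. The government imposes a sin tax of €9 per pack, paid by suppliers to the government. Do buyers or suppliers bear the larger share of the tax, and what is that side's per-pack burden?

Demand slope: (354.5 − 353)/(18 − 19) = -1.5, so qd = 381.5 − 1.5p.
Supply slope: (371 − 341)/(22 − 12) = 3, so qs = 3p + 305.
Before the tax: set 381.5 − 1.5p = 3p + 305 → p* = €17, q* = 356.
With the tax collected from suppliers, supply shifts: qs = 3(p − 9) + 305.
New equilibrium: buyers pay €23, suppliers receive €14, q = 347. (Wedge: pb − ps = 9.)
Per-pack burden: buyers €6, suppliers €3.
Buyers take the larger share because demand is less price-elastic here (demand slope 1.5 vs supply slope 3).

Buyers bear the larger share: €6 per pack.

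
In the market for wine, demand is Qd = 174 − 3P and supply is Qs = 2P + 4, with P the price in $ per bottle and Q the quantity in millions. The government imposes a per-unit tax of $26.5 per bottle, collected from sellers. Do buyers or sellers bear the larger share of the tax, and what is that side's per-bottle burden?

Without the tax, 174 − 3P = 2P + 4 gives 5P = 170, so P* = $34 and Q* = 72.
With the tax collected from sellers, supply shifts: Qs = 2(P − 26.5) + 4.
Solving gives Q = 40.2 with buyers paying $44.6 and sellers receiving $18.1 (the $26.5 wedge).
Per-bottle burden: buyers $10.6, sellers $15.9.
Sellers take the larger share because supply is less price-elastic here (demand slope 3 vs supply slope 2).

Sellers bear the larger share: $15.9 per bottle.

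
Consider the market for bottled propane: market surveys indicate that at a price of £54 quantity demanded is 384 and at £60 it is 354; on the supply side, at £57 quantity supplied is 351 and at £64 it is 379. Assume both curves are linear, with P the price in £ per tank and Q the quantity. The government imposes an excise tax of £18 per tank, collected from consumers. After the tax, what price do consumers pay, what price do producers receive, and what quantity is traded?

Consumers pay £67; producers receive £49; quantity = 319.

Demand slope: (354 − 384)/(60 − 54) = -5, so Qd = 654 − 5P.
Supply slope: (379 − 351)/(64 − 57) = 4, so Qs = 4P + 123.
Before the tax: set 654 − 5P = 4P + 123 → P* = £59, Q* = 359.
With the tax collected from consumers, demand (in seller-price terms) shifts: Qd = 654 − 5(P + 18).
Solving gives Q = 319 with consumers paying £67 and producers receiving £49 (the £18 wedge).
The less price-elastic side of the market bears the larger share of a per-unit tax.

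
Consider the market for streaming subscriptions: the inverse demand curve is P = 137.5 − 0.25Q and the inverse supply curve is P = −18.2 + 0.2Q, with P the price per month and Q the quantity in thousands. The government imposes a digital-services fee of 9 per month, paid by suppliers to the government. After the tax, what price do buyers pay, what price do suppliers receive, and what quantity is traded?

Inverting to Q(P) form: Qd = 550 − 4P; Qs = 5P + 91.
Before the tax: set 550 − 4P = 5P + 91 → P* = 51, Q* = 346.
With the tax collected from suppliers, supply shifts: Qs = 5(P − 9) + 91.
Solving gives Q = 326 with buyers paying 56 and suppliers receiving 47 (the 9 wedge).
The less price-elastic side of the market bears the larger share of a per-unit tax.

Buyers pay 56; suppliers receive 47; quantity = 326.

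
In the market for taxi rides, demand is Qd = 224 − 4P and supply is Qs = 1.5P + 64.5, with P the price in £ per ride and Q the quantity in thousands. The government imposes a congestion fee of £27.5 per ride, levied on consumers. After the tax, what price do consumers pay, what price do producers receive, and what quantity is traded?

Before the tax: set 224 − 4P = 1.5P + 64.5 → P* = £29, Q* = 108.
With the tax collected from consumers, demand (in seller-price terms) shifts: Qd = 224 − 4(P + 27.5).
Solving gives Q = 78 with consumers paying £36.5 and producers receiving £9 (the £27.5 wedge).

Consumers pay £36.5; producers receive £9; quantity = 78.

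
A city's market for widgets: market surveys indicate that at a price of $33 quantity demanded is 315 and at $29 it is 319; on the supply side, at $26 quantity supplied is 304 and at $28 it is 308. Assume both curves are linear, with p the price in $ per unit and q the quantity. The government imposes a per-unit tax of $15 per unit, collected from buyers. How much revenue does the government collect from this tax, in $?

Tax revenue = $4590.

Demand slope: (319 − 315)/(29 − 33) = -1, so qd = 348 − p.
Supply slope: (308 − 304)/(28 − 26) = 2, so qs = 2p + 252.
Without the tax, 348 − p = 2p + 252 gives 3p = 96, so p* = $32 and q* = 316.
With the tax collected from buyers, demand (in seller-price terms) shifts: qd = 348 − (p + 15).
New equilibrium: buyers pay $42, suppliers receive $27, q = 306. (Wedge: pb − ps = 15.)
Revenue = t · Q = 15 · 306 = $4590.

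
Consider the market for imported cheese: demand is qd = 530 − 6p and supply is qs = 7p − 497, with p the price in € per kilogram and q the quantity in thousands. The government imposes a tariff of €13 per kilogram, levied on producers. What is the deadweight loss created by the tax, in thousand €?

Deadweight loss = €273 thousand.

Before the tax: set 530 − 6p = 7p − 497 → p* = €79, q* = 56.
With the tax collected from producers, supply shifts: qs = 7(p − 13) − 497.
New equilibrium: buyers pay €86, producers receive €73, q = 14. (Wedge: pb − ps = 13.)
Quantity falls by |ΔQ| = |56 − 14| = 42.
DWL = ½ · t · |ΔQ| = ½ · 13 · 42 = €273.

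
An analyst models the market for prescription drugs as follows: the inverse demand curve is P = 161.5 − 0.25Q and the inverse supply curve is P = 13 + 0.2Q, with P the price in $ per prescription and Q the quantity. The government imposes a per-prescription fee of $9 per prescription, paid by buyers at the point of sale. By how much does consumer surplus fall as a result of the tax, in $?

Consumer surplus falls by $1600.

Rewrite in direct form: Qd = 646 − 4P and Qs = 5P − 65.
Before the tax: set 646 − 4P = 5P − 65 → P* = $79, Q* = 330.
With the tax collected from buyers, demand (in seller-price terms) shifts: Qd = 646 − 4(P + 9).
Solving gives Q = 310 with buyers paying $84 and producers receiving $75 (the $9 wedge).
ΔCS is the trapezoid between Q = 310 and Q = 330 of height $5: ½ · (330 + 310) · 5 = $1600.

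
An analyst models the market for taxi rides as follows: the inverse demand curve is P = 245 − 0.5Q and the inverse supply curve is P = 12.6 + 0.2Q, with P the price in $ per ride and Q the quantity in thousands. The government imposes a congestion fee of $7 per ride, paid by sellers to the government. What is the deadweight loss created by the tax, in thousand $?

Inverting to Q(P) form: Qd = 490 − 2P; Qs = 5P − 63.
Before the tax: set 490 − 2P = 5P − 63 → P* = $79, Q* = 332.
With the tax collected from sellers, supply shifts: Qs = 5(P − 7) − 63.
New equilibrium: consumers pay $84, sellers receive $77, Q = 322. (Wedge: Pb − Ps = 7.)
Quantity falls by |ΔQ| = |332 − 322| = 10.
DWL = ½ · t · |ΔQ| = ½ · 7 · 10 = $35.

Deadweight loss = $35 thousand.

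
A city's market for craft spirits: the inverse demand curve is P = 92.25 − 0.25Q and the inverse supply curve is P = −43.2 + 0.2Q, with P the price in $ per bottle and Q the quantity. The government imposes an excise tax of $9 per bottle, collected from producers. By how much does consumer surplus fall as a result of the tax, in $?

Consumer surplus falls by $1455.

Inverting to Q(P) form: Qd = 369 − 4P; Qs = 5P + 216.
Without the tax, 369 − 4P = 5P + 216 gives 9P = 153, so P* = $17 and Q* = 301.
With the tax collected from producers, supply shifts: Qs = 5(P − 9) + 216.
Solving gives Q = 281 with buyers paying $22 and producers receiving $13 (the $9 wedge).
ΔCS is the trapezoid between Q = 281 and Q = 301 of height $5: ½ · (301 + 281) · 5 = $1455.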